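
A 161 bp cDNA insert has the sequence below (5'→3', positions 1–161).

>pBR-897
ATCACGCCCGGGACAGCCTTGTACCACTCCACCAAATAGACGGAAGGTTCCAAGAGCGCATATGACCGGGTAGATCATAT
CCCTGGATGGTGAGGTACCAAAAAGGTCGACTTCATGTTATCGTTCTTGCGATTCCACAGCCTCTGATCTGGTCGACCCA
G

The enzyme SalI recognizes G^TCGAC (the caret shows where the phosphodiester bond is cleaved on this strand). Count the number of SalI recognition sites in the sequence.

GTCGAC occurs starting at positions 106, 152.
SalI cuts at 2 sites.

2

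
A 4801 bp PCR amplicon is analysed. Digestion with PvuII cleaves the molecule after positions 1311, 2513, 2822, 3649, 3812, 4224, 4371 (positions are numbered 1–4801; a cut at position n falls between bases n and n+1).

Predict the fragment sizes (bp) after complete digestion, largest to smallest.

1311, 1202, 827, 430, 412, 309, 163, 147 bp

Linear molecule, 7 cuts → 8 fragments:
  1311 − 0 = 1311 bp
  2513 − 1311 = 1202 bp
  2822 − 2513 = 309 bp
  3649 − 2822 = 827 bp
  3812 − 3649 = 163 bp
  4224 − 3812 = 412 bp
  4371 − 4224 = 147 bp
  4801 − 4371 = 430 bp
Sorted largest to smallest: 1311, 1202, 827, 430, 412, 309, 163, 147 bp.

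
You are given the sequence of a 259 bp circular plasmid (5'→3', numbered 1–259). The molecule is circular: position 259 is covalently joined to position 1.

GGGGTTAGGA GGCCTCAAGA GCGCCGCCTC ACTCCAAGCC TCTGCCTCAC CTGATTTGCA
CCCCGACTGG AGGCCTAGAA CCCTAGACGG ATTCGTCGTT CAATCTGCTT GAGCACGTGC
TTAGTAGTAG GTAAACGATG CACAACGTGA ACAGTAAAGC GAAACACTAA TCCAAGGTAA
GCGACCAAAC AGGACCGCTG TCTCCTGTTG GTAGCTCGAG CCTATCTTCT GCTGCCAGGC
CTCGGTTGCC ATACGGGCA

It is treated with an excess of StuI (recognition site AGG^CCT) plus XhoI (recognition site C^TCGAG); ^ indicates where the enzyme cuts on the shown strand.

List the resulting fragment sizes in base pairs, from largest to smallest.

142, 61, 32, 24 bp

StuI sites (AGGCCT) start at positions 10, 71, 237.
StuI cuts after base 3 of each site, so after positions 12, 73, 239.
The XhoI site (CTCGAG) starts at position 215.
XhoI cuts after the first base of each site, so after position 215.
Combined cut positions: 12, 73, 215, 239.
Circular molecule, 4 cuts → 4 fragments:
  13–73 → 61 bp
  74–215 → 142 bp
  216–239 → 24 bp
  240–259 then 1–12 → 20 + 12 = 32 bp
Sorted largest to smallest: 142, 61, 32, 24 bp.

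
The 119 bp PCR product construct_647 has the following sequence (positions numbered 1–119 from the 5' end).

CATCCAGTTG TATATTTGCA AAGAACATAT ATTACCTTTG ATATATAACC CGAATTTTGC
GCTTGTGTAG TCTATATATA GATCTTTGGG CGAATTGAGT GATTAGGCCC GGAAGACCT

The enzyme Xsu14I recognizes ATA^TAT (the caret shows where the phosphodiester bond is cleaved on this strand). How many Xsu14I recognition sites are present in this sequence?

ATATAT occurs starting at positions 27, 41, 74.
Xsu14I cuts at 3 sites.

3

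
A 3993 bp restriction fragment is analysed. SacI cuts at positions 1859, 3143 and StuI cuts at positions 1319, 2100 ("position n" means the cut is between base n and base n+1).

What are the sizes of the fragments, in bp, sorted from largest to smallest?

Combined cut positions (sorted): 1319, 1859, 2100, 3143.
Linear molecule, 4 cuts → 5 fragments:
  1319 − 0 = 1319 bp
  1859 − 1319 = 540 bp
  2100 − 1859 = 241 bp
  3143 − 2100 = 1043 bp
  3993 − 3143 = 850 bp
Sorted largest to smallest: 1319, 1043, 850, 540, 241 bp.

1319, 1043, 850, 540, 241 bp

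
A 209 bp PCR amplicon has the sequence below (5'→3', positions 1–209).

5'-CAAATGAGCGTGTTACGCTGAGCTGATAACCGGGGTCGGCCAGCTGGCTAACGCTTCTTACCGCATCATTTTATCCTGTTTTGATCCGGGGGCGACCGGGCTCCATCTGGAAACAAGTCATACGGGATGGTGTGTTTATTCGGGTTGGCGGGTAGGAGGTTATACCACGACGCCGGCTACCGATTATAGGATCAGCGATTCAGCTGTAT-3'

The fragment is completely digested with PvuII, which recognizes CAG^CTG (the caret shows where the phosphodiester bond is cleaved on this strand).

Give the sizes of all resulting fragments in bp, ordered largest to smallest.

PvuII sites (CAGCTG) start at positions 41, 201.
PvuII cuts after base 3 of each site, so after positions 43, 203.
Linear molecule, 2 cuts → 3 fragments:
  1–43 → 43 bp
  44–203 → 160 bp
  204–209 → 6 bp
Sorted largest to smallest: 160, 43, 6 bp.

160, 43, 6 bp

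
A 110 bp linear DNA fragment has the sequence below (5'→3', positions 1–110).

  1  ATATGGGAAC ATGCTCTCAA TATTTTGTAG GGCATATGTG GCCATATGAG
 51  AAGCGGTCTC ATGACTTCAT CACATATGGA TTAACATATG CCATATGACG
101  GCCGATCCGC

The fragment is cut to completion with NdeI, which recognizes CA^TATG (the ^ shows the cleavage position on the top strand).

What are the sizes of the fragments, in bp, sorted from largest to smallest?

34, 30, 17, 12, 10, 7 bp

NdeI sites (CATATG) start at positions 33, 43, 73, 85, 92.
NdeI cuts after base 2 of each site, so after positions 34, 44, 74, 86, 93.
Linear molecule, 5 cuts → 6 fragments:
  1–34 → 34 bp
  35–44 → 10 bp
  45–74 → 30 bp
  75–86 → 12 bp
  87–93 → 7 bp
  94–110 → 17 bp
Sorted largest to smallest: 34, 30, 17, 12, 10, 7 bp.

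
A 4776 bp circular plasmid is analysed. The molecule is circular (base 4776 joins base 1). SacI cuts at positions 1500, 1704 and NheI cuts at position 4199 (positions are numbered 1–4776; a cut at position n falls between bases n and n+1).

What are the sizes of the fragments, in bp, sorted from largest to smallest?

Combined cut positions (sorted): 1500, 1704, 4199.
Circular molecule, 3 cuts → 3 fragments:
  1704 − 1500 = 204 bp
  4199 − 1704 = 2495 bp
  wrap: 4776 − 4199 + 1500 = 2077 bp
Sorted largest to smallest: 2495, 2077, 204 bp.

2495, 2077, 204 bp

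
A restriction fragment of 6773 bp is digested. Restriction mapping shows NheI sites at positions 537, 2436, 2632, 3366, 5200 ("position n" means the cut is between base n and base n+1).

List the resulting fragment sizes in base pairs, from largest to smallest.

1899, 1834, 1573, 734, 537, 196 bp

Linear molecule, 5 cuts → 6 fragments:
  537 − 0 = 537 bp
  2436 − 537 = 1899 bp
  2632 − 2436 = 196 bp
  3366 − 2632 = 734 bp
  5200 − 3366 = 1834 bp
  6773 − 5200 = 1573 bp
Sorted largest to smallest: 1899, 1834, 1573, 734, 537, 196 bp.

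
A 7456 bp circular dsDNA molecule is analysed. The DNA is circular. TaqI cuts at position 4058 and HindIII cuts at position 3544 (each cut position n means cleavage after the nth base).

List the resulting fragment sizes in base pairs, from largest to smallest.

6942, 514 bp

Combined cut positions (sorted): 3544, 4058.
Circular molecule, 2 cuts → 2 fragments:
  4058 − 3544 = 514 bp
  wrap: 7456 − 4058 + 3544 = 6942 bp
Sorted largest to smallest: 6942, 514 bp.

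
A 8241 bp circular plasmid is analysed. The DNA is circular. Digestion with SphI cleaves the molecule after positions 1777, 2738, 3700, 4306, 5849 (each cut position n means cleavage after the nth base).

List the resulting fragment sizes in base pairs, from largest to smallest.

Circular molecule, 5 cuts → 5 fragments:
  2738 − 1777 = 961 bp
  3700 − 2738 = 962 bp
  4306 − 3700 = 606 bp
  5849 − 4306 = 1543 bp
  wrap: 8241 − 5849 + 1777 = 4169 bp
Sorted largest to smallest: 4169, 1543, 962, 961, 606 bp.

4169, 1543, 962, 961, 606 bp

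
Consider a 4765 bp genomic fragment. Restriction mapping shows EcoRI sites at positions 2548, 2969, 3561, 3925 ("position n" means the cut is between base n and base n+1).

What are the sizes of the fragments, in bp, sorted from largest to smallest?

Linear molecule, 4 cuts → 5 fragments:
  2548 − 0 = 2548 bp
  2969 − 2548 = 421 bp
  3561 − 2969 = 592 bp
  3925 − 3561 = 364 bp
  4765 − 3925 = 840 bp
Sorted largest to smallest: 2548, 840, 592, 421, 364 bp.

2548, 840, 592, 421, 364 bp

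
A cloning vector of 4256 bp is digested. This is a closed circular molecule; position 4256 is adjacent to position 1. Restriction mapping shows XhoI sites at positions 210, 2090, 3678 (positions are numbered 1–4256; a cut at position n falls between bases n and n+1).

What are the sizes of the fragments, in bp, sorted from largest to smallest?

1880, 1588, 788 bp

Circular molecule, 3 cuts → 3 fragments:
  2090 − 210 = 1880 bp
  3678 − 2090 = 1588 bp
  wrap: 4256 − 3678 + 210 = 788 bp
Sorted largest to smallest: 1880, 1588, 788 bp.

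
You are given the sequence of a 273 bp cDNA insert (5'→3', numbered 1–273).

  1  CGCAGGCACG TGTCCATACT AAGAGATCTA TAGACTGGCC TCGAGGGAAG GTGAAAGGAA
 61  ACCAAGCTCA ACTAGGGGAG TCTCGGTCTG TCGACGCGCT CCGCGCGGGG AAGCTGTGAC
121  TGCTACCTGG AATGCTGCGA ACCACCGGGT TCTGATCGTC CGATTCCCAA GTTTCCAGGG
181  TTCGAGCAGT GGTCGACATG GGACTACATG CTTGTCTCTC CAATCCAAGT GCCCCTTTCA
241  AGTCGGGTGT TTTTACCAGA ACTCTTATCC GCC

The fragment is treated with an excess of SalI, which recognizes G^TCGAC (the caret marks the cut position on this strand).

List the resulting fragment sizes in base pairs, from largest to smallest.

102, 90, 81 bp

SalI sites (GTCGAC) start at positions 90, 192.
SalI cuts after the first base of each site, so after positions 90, 192.
Linear molecule, 2 cuts → 3 fragments:
  1–90 → 90 bp
  91–192 → 102 bp
  193–273 → 81 bp
Sorted largest to smallest: 102, 90, 81 bp.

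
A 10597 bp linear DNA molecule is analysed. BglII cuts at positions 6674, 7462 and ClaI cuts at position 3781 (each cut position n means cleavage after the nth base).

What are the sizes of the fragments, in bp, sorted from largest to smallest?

3781, 3135, 2893, 788 bp

Combined cut positions (sorted): 3781, 6674, 7462.
Linear molecule, 3 cuts → 4 fragments:
  3781 − 0 = 3781 bp
  6674 − 3781 = 2893 bp
  7462 − 6674 = 788 bp
  10597 − 7462 = 3135 bp
Sorted largest to smallest: 3781, 3135, 2893, 788 bp.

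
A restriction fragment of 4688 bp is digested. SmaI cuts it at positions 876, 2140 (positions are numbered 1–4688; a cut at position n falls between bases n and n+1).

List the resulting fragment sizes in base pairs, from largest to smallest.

Linear molecule, 2 cuts → 3 fragments:
  876 − 0 = 876 bp
  2140 − 876 = 1264 bp
  4688 − 2140 = 2548 bp
Sorted largest to smallest: 2548, 1264, 876 bp.

2548, 1264, 876 bp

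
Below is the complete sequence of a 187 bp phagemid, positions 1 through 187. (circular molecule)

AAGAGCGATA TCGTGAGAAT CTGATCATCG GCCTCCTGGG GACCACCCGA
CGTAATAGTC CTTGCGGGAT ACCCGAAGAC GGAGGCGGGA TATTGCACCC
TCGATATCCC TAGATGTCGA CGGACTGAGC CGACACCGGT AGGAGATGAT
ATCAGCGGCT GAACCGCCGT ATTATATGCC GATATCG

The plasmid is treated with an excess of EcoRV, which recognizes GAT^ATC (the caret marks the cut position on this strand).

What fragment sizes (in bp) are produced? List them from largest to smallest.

96, 45, 33, 13 bp

EcoRV sites (GATATC) start at positions 7, 103, 148, 181.
EcoRV cuts after base 3 of each site, so after positions 9, 105, 150, 183.
Circular molecule, 4 cuts → 4 fragments:
  10–105 → 96 bp
  106–150 → 45 bp
  151–183 → 33 bp
  184–187 then 1–9 → 4 + 9 = 13 bp
Sorted largest to smallest: 96, 45, 33, 13 bp.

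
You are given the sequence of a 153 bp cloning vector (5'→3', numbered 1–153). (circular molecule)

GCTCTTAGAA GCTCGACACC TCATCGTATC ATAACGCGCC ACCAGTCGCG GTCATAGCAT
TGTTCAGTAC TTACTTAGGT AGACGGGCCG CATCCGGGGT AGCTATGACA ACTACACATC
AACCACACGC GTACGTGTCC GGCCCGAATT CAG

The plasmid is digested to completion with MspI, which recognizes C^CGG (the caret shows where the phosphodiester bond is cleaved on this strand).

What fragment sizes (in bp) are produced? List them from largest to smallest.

108, 45 bp

MspI sites (CCGG) start at positions 94, 139.
MspI cuts after the first base of each site, so after positions 94, 139.
Circular molecule, 2 cuts → 2 fragments:
  95–139 → 45 bp
  140–153 then 1–94 → 14 + 94 = 108 bp
Sorted largest to smallest: 108, 45 bp.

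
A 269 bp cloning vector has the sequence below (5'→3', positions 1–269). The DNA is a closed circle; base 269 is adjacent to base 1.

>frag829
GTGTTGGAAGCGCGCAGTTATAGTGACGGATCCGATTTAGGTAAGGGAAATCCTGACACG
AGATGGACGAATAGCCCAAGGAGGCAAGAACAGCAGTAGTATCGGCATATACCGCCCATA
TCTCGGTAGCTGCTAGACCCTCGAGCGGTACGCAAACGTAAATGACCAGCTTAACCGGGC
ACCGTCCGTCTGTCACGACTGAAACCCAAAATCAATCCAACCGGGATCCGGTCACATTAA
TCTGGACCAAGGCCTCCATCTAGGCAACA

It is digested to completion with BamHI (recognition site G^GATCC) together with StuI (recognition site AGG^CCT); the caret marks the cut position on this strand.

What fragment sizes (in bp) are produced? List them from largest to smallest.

BamHI sites (GGATCC) start at positions 28, 224.
BamHI cuts after the first base of each site, so after positions 28, 224.
The StuI site (AGGCCT) starts at position 250.
StuI cuts after base 3 of each site, so after position 252.
Combined cut positions: 28, 224, 252.
Circular molecule, 3 cuts → 3 fragments:
  29–224 → 196 bp
  225–252 → 28 bp
  253–269 then 1–28 → 17 + 28 = 45 bp
Sorted largest to smallest: 196, 45, 28 bp.

196, 45, 28 bp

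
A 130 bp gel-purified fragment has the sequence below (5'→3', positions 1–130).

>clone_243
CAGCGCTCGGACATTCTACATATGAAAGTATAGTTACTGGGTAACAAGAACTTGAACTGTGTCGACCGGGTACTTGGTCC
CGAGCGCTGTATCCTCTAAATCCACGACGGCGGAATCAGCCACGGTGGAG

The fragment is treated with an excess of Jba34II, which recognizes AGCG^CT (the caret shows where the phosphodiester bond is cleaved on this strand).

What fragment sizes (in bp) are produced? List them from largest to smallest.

Jba34II sites (AGCGCT) start at positions 2, 83.
Jba34II cuts after base 4 of each site, so after positions 5, 86.
Linear molecule, 2 cuts → 3 fragments:
  1–5 → 5 bp
  6–86 → 81 bp
  87–130 → 44 bp
Sorted largest to smallest: 81, 44, 5 bp.

81, 44, 5 bp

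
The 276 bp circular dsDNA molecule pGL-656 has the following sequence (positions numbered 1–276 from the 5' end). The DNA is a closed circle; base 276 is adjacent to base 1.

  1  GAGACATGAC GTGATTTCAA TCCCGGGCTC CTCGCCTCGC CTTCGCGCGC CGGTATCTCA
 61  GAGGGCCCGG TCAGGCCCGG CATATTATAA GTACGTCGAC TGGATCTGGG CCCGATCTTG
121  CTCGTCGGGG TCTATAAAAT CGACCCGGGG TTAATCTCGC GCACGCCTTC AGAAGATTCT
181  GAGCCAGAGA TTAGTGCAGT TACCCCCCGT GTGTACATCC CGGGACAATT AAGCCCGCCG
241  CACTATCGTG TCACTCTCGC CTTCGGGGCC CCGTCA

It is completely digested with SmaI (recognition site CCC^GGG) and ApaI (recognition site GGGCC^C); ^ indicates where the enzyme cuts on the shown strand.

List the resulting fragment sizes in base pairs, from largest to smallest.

SmaI sites (CCCGGG) start at positions 22, 144, 219.
SmaI cuts after base 3 of each site, so after positions 24, 146, 221.
ApaI sites (GGGCCC) start at positions 63, 108, 266.
ApaI cuts after base 5 of each site (before the last base), so after positions 67, 112, 270.
Combined cut positions: 24, 67, 112, 146, 221, 270.
Circular molecule, 6 cuts → 6 fragments:
  25–67 → 43 bp
  68–112 → 45 bp
  113–146 → 34 bp
  147–221 → 75 bp
  222–270 → 49 bp
  271–276 then 1–24 → 6 + 24 = 30 bp
Sorted largest to smallest: 75, 49, 45, 43, 34, 30 bp.

75, 49, 45, 43, 34, 30 bp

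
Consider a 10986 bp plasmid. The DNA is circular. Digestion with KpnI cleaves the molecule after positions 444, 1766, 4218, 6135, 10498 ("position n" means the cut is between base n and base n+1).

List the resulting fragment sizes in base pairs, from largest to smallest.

Circular molecule, 5 cuts → 5 fragments:
  1766 − 444 = 1322 bp
  4218 − 1766 = 2452 bp
  6135 − 4218 = 1917 bp
  10498 − 6135 = 4363 bp
  wrap: 10986 − 10498 + 444 = 932 bp
Sorted largest to smallest: 4363, 2452, 1917, 1322, 932 bp.

4363, 2452, 1917, 1322, 932 bp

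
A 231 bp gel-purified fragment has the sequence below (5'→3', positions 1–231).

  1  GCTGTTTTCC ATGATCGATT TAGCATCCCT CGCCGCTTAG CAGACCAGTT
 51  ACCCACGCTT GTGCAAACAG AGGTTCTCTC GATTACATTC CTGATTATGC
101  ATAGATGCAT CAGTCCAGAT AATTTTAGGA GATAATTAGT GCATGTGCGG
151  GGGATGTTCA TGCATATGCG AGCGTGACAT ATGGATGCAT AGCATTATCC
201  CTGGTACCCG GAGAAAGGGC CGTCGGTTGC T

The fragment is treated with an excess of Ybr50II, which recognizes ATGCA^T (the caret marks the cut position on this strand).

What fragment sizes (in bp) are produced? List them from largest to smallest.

Ybr50II sites (ATGCAT) start at positions 97, 105, 160, 185.
Ybr50II cuts after base 5 of each site (before the last base), so after positions 101, 109, 164, 189.
Linear molecule, 4 cuts → 5 fragments:
  1–101 → 101 bp
  102–109 → 8 bp
  110–164 → 55 bp
  165–189 → 25 bp
  190–231 → 42 bp
Sorted largest to smallest: 101, 55, 42, 25, 8 bp.

101, 55, 42, 25, 8 bp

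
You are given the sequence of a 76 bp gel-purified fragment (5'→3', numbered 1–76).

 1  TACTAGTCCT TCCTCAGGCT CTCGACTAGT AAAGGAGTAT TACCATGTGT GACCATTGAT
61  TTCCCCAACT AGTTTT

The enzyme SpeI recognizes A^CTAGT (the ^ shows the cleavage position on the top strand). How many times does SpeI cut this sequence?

3

ACTAGT occurs starting at positions 2, 25, 68.
SpeI cuts at 3 sites.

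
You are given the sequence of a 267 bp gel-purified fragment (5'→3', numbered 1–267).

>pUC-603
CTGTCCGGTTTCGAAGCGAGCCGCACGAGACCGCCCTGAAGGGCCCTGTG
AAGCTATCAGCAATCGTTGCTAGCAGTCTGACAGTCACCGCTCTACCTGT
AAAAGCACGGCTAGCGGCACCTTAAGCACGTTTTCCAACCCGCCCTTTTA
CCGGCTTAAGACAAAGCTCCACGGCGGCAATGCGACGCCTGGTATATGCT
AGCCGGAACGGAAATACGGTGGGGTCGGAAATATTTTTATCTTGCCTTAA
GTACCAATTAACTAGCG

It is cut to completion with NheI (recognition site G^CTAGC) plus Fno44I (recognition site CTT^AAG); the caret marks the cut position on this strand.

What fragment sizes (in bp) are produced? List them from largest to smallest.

NheI sites (GCTAGC) start at positions 69, 110, 198.
NheI cuts after the first base of each site, so after positions 69, 110, 198.
Fno44I sites (CTTAAG) start at positions 121, 155, 246.
Fno44I cuts after base 3 of each site, so after positions 123, 157, 248.
Combined cut positions: 69, 110, 123, 157, 198, 248.
Linear molecule, 6 cuts → 7 fragments:
  1–69 → 69 bp
  70–110 → 41 bp
  111–123 → 13 bp
  124–157 → 34 bp
  158–198 → 41 bp
  199–248 → 50 bp
  249–267 → 19 bp
Sorted largest to smallest: 69, 50, 41, 41, 34, 19, 13 bp.

69, 50, 41, 41, 34, 19, 13 bp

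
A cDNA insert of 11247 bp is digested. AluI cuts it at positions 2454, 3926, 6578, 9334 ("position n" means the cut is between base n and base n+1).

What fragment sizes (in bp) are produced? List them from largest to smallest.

2756, 2652, 2454, 1913, 1472 bp

Linear molecule, 4 cuts → 5 fragments:
  2454 − 0 = 2454 bp
  3926 − 2454 = 1472 bp
  6578 − 3926 = 2652 bp
  9334 − 6578 = 2756 bp
  11247 − 9334 = 1913 bp
Sorted largest to smallest: 2756, 2652, 2454, 1913, 1472 bp.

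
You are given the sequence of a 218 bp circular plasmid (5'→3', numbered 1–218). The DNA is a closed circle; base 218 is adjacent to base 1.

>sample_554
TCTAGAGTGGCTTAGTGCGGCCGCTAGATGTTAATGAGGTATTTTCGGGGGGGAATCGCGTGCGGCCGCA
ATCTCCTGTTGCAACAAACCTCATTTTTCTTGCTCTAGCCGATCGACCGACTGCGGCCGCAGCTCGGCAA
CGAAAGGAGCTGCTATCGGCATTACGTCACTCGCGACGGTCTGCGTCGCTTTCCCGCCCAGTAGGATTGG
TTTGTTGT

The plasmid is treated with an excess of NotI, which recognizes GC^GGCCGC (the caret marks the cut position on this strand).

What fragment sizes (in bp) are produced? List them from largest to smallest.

112, 61, 45 bp

NotI sites (GCGGCCGC) start at positions 17, 62, 123.
NotI cuts after base 2 of each site, so after positions 18, 63, 124.
Circular molecule, 3 cuts → 3 fragments:
  19–63 → 45 bp
  64–124 → 61 bp
  125–218 then 1–18 → 94 + 18 = 112 bp
Sorted largest to smallest: 112, 61, 45 bp.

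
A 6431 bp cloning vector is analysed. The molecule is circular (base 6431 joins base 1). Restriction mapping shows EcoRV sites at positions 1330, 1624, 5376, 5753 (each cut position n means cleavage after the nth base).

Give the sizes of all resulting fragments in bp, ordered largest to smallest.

3752, 2008, 377, 294 bp

Circular molecule, 4 cuts → 4 fragments:
  1624 − 1330 = 294 bp
  5376 − 1624 = 3752 bp
  5753 − 5376 = 377 bp
  wrap: 6431 − 5753 + 1330 = 2008 bp
Sorted largest to smallest: 3752, 2008, 377, 294 bp.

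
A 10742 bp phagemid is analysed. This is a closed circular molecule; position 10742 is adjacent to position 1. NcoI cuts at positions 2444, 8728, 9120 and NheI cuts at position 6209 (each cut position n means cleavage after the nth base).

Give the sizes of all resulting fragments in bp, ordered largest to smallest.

4066, 3765, 2519, 392 bp

Combined cut positions (sorted): 2444, 6209, 8728, 9120.
Circular molecule, 4 cuts → 4 fragments:
  6209 − 2444 = 3765 bp
  8728 − 6209 = 2519 bp
  9120 − 8728 = 392 bp
  wrap: 10742 − 9120 + 2444 = 4066 bp
Sorted largest to smallest: 4066, 3765, 2519, 392 bp.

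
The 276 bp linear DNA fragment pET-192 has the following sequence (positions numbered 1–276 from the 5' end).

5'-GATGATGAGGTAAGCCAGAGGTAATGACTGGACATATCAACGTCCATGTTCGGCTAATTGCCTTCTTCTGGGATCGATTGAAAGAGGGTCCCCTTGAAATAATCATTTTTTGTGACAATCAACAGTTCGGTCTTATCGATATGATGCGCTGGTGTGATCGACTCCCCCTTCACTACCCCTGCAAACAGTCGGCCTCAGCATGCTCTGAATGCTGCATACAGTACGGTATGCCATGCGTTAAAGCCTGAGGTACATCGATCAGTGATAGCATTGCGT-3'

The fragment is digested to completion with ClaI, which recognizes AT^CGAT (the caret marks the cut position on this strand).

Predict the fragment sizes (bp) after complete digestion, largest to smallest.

119, 74, 62, 21 bp

ClaI sites (ATCGAT) start at positions 73, 135, 254.
ClaI cuts after base 2 of each site, so after positions 74, 136, 255.
Linear molecule, 3 cuts → 4 fragments:
  1–74 → 74 bp
  75–136 → 62 bp
  137–255 → 119 bp
  256–276 → 21 bp
Sorted largest to smallest: 119, 74, 62, 21 bp.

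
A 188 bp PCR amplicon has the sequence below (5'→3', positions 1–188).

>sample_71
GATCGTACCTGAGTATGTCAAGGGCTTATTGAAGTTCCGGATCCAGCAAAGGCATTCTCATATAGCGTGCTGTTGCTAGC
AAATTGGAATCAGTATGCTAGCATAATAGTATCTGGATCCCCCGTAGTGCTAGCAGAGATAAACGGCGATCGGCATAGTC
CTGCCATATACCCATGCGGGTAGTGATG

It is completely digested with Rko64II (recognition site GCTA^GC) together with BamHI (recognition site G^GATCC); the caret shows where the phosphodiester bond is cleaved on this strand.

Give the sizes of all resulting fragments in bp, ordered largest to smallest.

56, 39, 39, 22, 17, 15 bp

Rko64II sites (GCTAGC) start at positions 75, 97, 129.
Rko64II cuts after base 4 of each site, so after positions 78, 100, 132.
BamHI sites (GGATCC) start at positions 39, 115.
BamHI cuts after the first base of each site, so after positions 39, 115.
Combined cut positions: 39, 78, 100, 115, 132.
Linear molecule, 5 cuts → 6 fragments:
  1–39 → 39 bp
  40–78 → 39 bp
  79–100 → 22 bp
  101–115 → 15 bp
  116–132 → 17 bp
  133–188 → 56 bp
Sorted largest to smallest: 56, 39, 39, 22, 17, 15 bp.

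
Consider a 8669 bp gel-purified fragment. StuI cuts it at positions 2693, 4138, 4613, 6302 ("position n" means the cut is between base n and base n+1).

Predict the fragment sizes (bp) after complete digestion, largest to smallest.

Linear molecule, 4 cuts → 5 fragments:
  2693 − 0 = 2693 bp
  4138 − 2693 = 1445 bp
  4613 − 4138 = 475 bp
  6302 − 4613 = 1689 bp
  8669 − 6302 = 2367 bp
Sorted largest to smallest: 2693, 2367, 1689, 1445, 475 bp.

2693, 2367, 1689, 1445, 475 bp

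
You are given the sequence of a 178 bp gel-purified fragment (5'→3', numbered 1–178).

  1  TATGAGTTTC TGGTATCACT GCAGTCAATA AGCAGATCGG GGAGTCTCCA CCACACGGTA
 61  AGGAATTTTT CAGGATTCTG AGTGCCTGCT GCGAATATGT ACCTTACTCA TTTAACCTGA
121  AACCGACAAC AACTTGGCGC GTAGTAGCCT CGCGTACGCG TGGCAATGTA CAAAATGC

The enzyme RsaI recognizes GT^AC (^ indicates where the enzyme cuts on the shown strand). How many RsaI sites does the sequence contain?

3

GTAC occurs starting at positions 99, 154, 168.
RsaI cuts at 3 sites.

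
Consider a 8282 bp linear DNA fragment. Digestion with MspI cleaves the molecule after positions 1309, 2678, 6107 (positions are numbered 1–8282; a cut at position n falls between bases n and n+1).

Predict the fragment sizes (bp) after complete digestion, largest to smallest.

3429, 2175, 1369, 1309 bp

Linear molecule, 3 cuts → 4 fragments:
  1309 − 0 = 1309 bp
  2678 − 1309 = 1369 bp
  6107 − 2678 = 3429 bp
  8282 − 6107 = 2175 bp
Sorted largest to smallest: 3429, 2175, 1369, 1309 bp.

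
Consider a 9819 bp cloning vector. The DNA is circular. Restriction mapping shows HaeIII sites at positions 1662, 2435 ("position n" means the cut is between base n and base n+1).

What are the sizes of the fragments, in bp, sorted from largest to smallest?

9046, 773 bp

Circular molecule, 2 cuts → 2 fragments:
  2435 − 1662 = 773 bp
  wrap: 9819 − 2435 + 1662 = 9046 bp
Sorted largest to smallest: 9046, 773 bp.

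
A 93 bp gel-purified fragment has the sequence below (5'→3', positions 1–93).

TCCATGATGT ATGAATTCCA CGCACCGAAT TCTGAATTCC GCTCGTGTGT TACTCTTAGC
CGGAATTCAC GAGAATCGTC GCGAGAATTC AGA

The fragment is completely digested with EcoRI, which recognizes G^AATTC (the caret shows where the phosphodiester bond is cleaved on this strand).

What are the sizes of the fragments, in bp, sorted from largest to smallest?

EcoRI sites (GAATTC) start at positions 13, 27, 34, 63, 85.
EcoRI cuts after the first base of each site, so after positions 13, 27, 34, 63, 85.
Linear molecule, 5 cuts → 6 fragments:
  1–13 → 13 bp
  14–27 → 14 bp
  28–34 → 7 bp
  35–63 → 29 bp
  64–85 → 22 bp
  86–93 → 8 bp
Sorted largest to smallest: 29, 22, 14, 13, 8, 7 bp.

29, 22, 14, 13, 8, 7 bp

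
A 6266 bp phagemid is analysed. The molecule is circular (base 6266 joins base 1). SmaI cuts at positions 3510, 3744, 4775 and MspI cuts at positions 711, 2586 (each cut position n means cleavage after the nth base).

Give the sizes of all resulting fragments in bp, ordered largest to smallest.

2202, 1875, 1031, 924, 234 bp

Combined cut positions (sorted): 711, 2586, 3510, 3744, 4775.
Circular molecule, 5 cuts → 5 fragments:
  2586 − 711 = 1875 bp
  3510 − 2586 = 924 bp
  3744 − 3510 = 234 bp
  4775 − 3744 = 1031 bp
  wrap: 6266 − 4775 + 711 = 2202 bp
Sorted largest to smallest: 2202, 1875, 1031, 924, 234 bp.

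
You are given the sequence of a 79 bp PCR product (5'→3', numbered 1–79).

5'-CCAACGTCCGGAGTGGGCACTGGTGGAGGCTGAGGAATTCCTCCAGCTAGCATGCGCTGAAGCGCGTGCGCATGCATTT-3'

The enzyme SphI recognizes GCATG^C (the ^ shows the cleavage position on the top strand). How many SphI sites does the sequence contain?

2

GCATGC occurs starting at positions 50, 70.
SphI cuts at 2 sites.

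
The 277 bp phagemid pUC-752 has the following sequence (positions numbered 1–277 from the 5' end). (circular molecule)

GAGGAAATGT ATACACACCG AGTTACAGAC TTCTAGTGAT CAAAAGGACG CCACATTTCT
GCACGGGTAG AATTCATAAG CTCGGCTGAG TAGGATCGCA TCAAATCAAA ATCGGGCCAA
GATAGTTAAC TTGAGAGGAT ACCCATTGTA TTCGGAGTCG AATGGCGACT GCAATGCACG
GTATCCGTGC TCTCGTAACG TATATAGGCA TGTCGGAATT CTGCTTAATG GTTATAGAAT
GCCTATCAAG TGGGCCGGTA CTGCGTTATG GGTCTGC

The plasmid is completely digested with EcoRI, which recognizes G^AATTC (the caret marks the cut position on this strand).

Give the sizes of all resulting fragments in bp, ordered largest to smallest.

146, 131 bp

EcoRI sites (GAATTC) start at positions 70, 216.
EcoRI cuts after the first base of each site, so after positions 70, 216.
Circular molecule, 2 cuts → 2 fragments:
  71–216 → 146 bp
  217–277 then 1–70 → 61 + 70 = 131 bp
Sorted largest to smallest: 146, 131 bp.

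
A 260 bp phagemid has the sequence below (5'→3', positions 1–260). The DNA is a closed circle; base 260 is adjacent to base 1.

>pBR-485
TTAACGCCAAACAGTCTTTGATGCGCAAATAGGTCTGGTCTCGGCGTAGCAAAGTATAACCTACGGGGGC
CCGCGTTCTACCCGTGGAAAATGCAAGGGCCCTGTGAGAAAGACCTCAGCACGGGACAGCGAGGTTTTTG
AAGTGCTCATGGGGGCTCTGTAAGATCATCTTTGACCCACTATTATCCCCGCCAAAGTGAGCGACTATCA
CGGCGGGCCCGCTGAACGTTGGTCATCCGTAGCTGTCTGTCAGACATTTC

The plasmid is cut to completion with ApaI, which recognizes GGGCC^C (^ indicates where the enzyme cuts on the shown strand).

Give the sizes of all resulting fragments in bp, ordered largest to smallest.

ApaI sites (GGGCCC) start at positions 67, 97, 215.
ApaI cuts after base 5 of each site (before the last base), so after positions 71, 101, 219.
Circular molecule, 3 cuts → 3 fragments:
  72–101 → 30 bp
  102–219 → 118 bp
  220–260 then 1–71 → 41 + 71 = 112 bp
Sorted largest to smallest: 118, 112, 30 bp.

118, 112, 30 bp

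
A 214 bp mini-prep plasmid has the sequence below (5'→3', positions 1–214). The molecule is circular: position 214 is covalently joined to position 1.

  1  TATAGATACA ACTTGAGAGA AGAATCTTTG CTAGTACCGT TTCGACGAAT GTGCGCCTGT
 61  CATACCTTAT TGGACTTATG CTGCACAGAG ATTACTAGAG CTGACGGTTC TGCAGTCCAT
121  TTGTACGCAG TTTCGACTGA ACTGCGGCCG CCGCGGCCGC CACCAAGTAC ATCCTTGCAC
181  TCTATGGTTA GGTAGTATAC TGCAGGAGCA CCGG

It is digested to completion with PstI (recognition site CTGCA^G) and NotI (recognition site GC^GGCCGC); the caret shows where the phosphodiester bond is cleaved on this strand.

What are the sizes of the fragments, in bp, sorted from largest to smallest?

PstI sites (CTGCAG) start at positions 110, 200.
PstI cuts after base 5 of each site (before the last base), so after positions 114, 204.
NotI sites (GCGGCCGC) start at positions 144, 153.
NotI cuts after base 2 of each site, so after positions 145, 154.
Combined cut positions: 114, 145, 154, 204.
Circular molecule, 4 cuts → 4 fragments:
  115–145 → 31 bp
  146–154 → 9 bp
  155–204 → 50 bp
  205–214 then 1–114 → 10 + 114 = 124 bp
Sorted largest to smallest: 124, 50, 31, 9 bp.

124, 50, 31, 9 bp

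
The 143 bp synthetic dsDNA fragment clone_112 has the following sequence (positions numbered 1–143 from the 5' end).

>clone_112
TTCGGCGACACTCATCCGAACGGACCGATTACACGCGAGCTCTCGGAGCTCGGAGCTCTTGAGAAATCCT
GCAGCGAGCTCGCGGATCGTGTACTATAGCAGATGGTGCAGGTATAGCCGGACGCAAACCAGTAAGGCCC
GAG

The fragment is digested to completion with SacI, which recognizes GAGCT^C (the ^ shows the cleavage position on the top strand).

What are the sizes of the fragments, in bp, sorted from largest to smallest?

SacI sites (GAGCTC) start at positions 37, 46, 53, 76.
SacI cuts after base 5 of each site (before the last base), so after positions 41, 50, 57, 80.
Linear molecule, 4 cuts → 5 fragments:
  1–41 → 41 bp
  42–50 → 9 bp
  51–57 → 7 bp
  58–80 → 23 bp
  81–143 → 63 bp
Sorted largest to smallest: 63, 41, 23, 9, 7 bp.

63, 41, 23, 9, 7 bp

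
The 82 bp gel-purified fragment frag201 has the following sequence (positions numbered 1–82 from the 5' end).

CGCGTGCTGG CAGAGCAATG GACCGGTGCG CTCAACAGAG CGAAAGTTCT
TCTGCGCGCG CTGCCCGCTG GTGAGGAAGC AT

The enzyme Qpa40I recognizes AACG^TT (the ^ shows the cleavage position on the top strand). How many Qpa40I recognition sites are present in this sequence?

0

No occurrence of AACGTT is present in the sequence.
Qpa40I does not cut: 0 sites.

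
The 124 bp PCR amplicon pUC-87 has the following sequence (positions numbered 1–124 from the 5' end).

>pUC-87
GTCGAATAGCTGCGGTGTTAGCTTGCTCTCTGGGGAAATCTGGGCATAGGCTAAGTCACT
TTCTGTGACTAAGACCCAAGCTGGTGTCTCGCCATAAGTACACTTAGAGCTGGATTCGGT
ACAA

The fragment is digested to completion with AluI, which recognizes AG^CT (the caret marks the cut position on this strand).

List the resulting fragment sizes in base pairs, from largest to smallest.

59, 29, 15, 12, 9 bp

AluI sites (AGCT) start at positions 8, 20, 79, 108.
AluI cuts after base 2 of each site, so after positions 9, 21, 80, 109.
Linear molecule, 4 cuts → 5 fragments:
  1–9 → 9 bp
  10–21 → 12 bp
  22–80 → 59 bp
  81–109 → 29 bp
  110–124 → 15 bp
Sorted largest to smallest: 59, 29, 15, 12, 9 bp.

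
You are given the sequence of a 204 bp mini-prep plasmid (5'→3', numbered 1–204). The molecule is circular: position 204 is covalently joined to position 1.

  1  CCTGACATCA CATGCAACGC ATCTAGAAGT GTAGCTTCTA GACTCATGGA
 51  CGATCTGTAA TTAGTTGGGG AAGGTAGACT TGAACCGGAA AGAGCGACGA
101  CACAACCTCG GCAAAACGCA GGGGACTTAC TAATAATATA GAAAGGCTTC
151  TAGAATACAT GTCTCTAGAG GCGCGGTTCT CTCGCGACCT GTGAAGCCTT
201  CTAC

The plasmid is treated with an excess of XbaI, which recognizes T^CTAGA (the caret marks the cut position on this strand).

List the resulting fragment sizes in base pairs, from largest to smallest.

112, 62, 15, 15 bp

XbaI sites (TCTAGA) start at positions 22, 37, 149, 164.
XbaI cuts after the first base of each site, so after positions 22, 37, 149, 164.
Circular molecule, 4 cuts → 4 fragments:
  23–37 → 15 bp
  38–149 → 112 bp
  150–164 → 15 bp
  165–204 then 1–22 → 40 + 22 = 62 bp
Sorted largest to smallest: 112, 62, 15, 15 bp.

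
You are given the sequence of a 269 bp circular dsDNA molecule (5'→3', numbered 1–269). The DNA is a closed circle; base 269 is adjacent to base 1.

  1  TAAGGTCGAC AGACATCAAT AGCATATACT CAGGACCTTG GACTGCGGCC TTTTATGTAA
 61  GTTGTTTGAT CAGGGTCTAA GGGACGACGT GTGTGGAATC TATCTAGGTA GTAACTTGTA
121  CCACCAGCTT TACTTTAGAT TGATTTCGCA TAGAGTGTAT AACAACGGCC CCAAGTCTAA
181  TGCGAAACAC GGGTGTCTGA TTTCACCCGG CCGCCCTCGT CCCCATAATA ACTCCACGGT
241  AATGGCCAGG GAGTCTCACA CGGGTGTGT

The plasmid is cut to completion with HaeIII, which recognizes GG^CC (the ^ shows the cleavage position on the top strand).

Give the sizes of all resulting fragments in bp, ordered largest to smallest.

HaeIII sites (GGCC) start at positions 47, 167, 209, 244.
HaeIII cuts after base 2 of each site, so after positions 48, 168, 210, 245.
Circular molecule, 4 cuts → 4 fragments:
  49–168 → 120 bp
  169–210 → 42 bp
  211–245 → 35 bp
  246–269 then 1–48 → 24 + 48 = 72 bp
Sorted largest to smallest: 120, 72, 42, 35 bp.

120, 72, 42, 35 bp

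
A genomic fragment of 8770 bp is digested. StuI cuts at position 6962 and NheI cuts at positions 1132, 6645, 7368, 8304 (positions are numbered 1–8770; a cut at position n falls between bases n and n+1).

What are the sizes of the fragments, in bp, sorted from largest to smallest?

5513, 1132, 936, 466, 406, 317 bp

Combined cut positions (sorted): 1132, 6645, 6962, 7368, 8304.
Linear molecule, 5 cuts → 6 fragments:
  1132 − 0 = 1132 bp
  6645 − 1132 = 5513 bp
  6962 − 6645 = 317 bp
  7368 − 6962 = 406 bp
  8304 − 7368 = 936 bp
  8770 − 8304 = 466 bp
Sorted largest to smallest: 5513, 1132, 936, 466, 406, 317 bp.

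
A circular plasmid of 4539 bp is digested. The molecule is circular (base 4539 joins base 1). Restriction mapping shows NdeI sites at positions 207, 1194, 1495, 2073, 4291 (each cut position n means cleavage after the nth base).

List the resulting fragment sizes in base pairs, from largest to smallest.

Circular molecule, 5 cuts → 5 fragments:
  1194 − 207 = 987 bp
  1495 − 1194 = 301 bp
  2073 − 1495 = 578 bp
  4291 − 2073 = 2218 bp
  wrap: 4539 − 4291 + 207 = 455 bp
Sorted largest to smallest: 2218, 987, 578, 455, 301 bp.

2218, 987, 578, 455, 301 bp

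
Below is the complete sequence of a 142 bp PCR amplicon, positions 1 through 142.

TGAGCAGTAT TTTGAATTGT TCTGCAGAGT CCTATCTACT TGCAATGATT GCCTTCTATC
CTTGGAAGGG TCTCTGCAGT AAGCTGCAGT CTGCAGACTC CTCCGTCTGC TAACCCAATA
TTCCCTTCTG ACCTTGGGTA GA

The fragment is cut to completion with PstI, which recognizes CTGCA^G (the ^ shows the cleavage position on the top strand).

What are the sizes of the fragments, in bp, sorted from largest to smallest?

PstI sites (CTGCAG) start at positions 22, 74, 84, 91.
PstI cuts after base 5 of each site (before the last base), so after positions 26, 78, 88, 95.
Linear molecule, 4 cuts → 5 fragments:
  1–26 → 26 bp
  27–78 → 52 bp
  79–88 → 10 bp
  89–95 → 7 bp
  96–142 → 47 bp
Sorted largest to smallest: 52, 47, 26, 10, 7 bp.

52, 47, 26, 10, 7 bp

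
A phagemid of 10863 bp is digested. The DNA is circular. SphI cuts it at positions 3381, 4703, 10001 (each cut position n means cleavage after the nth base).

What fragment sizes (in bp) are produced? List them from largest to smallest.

Circular molecule, 3 cuts → 3 fragments:
  4703 − 3381 = 1322 bp
  10001 − 4703 = 5298 bp
  wrap: 10863 − 10001 + 3381 = 4243 bp
Sorted largest to smallest: 5298, 4243, 1322 bp.

5298, 4243, 1322 bp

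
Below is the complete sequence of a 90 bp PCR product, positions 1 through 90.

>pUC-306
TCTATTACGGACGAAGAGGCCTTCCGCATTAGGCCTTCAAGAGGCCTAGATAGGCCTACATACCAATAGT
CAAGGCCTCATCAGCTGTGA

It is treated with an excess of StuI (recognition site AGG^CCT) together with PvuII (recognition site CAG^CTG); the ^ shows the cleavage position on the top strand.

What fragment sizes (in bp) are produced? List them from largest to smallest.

StuI sites (AGGCCT) start at positions 17, 31, 42, 52, 73.
StuI cuts after base 3 of each site, so after positions 19, 33, 44, 54, 75.
The PvuII site (CAGCTG) starts at position 82.
PvuII cuts after base 3 of each site, so after position 84.
Combined cut positions: 19, 33, 44, 54, 75, 84.
Linear molecule, 6 cuts → 7 fragments:
  1–19 → 19 bp
  20–33 → 14 bp
  34–44 → 11 bp
  45–54 → 10 bp
  55–75 → 21 bp
  76–84 → 9 bp
  85–90 → 6 bp
Sorted largest to smallest: 21, 19, 14, 11, 10, 9, 6 bp.

21, 19, 14, 11, 10, 9, 6 bp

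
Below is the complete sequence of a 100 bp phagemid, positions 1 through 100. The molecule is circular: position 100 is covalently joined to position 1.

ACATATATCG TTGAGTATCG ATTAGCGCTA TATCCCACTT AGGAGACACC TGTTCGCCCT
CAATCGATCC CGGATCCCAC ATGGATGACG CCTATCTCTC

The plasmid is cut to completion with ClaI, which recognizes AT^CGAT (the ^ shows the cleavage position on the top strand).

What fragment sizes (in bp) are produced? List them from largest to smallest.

54, 46 bp

ClaI sites (ATCGAT) start at positions 17, 63.
ClaI cuts after base 2 of each site, so after positions 18, 64.
Circular molecule, 2 cuts → 2 fragments:
  19–64 → 46 bp
  65–100 then 1–18 → 36 + 18 = 54 bp
Sorted largest to smallest: 54, 46 bp.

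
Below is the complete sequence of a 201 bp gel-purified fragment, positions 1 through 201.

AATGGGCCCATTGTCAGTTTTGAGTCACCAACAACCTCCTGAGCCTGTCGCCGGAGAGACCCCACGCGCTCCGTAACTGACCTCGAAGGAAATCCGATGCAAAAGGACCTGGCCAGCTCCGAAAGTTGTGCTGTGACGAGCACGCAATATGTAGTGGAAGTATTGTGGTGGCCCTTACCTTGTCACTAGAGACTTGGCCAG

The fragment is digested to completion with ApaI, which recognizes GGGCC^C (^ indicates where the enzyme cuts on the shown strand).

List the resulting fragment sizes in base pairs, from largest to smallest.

193, 8 bp

The ApaI site (GGGCCC) starts at position 4.
ApaI cuts after base 5 of each site (before the last base), so after position 8.
Linear molecule, 1 cut → 2 fragments:
  1–8 → 8 bp
  9–201 → 193 bp
Sorted largest to smallest: 193, 8 bp.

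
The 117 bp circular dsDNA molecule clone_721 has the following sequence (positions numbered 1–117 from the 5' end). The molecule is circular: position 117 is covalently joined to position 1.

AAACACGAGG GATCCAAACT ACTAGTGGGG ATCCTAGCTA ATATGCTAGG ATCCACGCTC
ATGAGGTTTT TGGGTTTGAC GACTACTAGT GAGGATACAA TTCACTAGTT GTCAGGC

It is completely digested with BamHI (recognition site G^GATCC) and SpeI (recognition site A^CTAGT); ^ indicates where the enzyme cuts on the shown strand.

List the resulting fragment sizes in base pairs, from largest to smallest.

BamHI sites (GGATCC) start at positions 10, 29, 49.
BamHI cuts after the first base of each site, so after positions 10, 29, 49.
SpeI sites (ACTAGT) start at positions 21, 85, 104.
SpeI cuts after the first base of each site, so after positions 21, 85, 104.
Combined cut positions: 10, 21, 29, 49, 85, 104.
Circular molecule, 6 cuts → 6 fragments:
  11–21 → 11 bp
  22–29 → 8 bp
  30–49 → 20 bp
  50–85 → 36 bp
  86–104 → 19 bp
  105–117 then 1–10 → 13 + 10 = 23 bp
Sorted largest to smallest: 36, 23, 20, 19, 11, 8 bp.

36, 23, 20, 19, 11, 8 bp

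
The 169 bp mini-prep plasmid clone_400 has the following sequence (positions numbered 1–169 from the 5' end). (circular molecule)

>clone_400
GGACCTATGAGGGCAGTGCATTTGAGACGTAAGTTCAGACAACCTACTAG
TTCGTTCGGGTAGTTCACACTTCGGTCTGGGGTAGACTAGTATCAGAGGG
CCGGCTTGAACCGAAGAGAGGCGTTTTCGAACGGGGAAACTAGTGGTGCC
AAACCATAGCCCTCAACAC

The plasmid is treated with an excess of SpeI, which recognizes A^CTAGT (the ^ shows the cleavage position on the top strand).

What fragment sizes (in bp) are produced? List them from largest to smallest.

76, 53, 40 bp

SpeI sites (ACTAGT) start at positions 46, 86, 139.
SpeI cuts after the first base of each site, so after positions 46, 86, 139.
Circular molecule, 3 cuts → 3 fragments:
  47–86 → 40 bp
  87–139 → 53 bp
  140–169 then 1–46 → 30 + 46 = 76 bp
Sorted largest to smallest: 76, 53, 40 bp.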